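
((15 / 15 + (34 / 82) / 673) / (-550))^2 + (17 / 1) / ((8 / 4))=323583926827 / 38068682450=8.50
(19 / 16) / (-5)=-19 / 80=-0.24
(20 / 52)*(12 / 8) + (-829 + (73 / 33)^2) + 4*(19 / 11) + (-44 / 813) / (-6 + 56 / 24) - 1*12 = -828.61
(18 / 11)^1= 18 / 11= 1.64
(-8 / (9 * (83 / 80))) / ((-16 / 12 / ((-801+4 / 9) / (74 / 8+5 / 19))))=-87612800 / 1620243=-54.07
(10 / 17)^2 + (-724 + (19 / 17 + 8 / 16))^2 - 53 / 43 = 25939392935 / 49708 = 521835.38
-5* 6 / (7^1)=-30 / 7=-4.29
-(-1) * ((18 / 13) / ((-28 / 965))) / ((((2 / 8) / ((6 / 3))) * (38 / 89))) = -1545930 / 1729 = -894.12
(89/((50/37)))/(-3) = -3293/150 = -21.95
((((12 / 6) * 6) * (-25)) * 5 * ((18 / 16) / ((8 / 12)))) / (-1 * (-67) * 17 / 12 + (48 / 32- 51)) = -6075 / 109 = -55.73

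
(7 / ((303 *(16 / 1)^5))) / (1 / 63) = 147 / 105906176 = 0.00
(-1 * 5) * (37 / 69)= -185 / 69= -2.68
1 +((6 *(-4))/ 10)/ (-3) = 9/ 5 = 1.80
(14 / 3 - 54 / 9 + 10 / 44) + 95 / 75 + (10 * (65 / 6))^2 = 11618909 / 990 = 11736.27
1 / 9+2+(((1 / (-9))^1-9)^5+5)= -3706978528 / 59049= -62778.01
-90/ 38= -2.37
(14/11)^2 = 196/121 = 1.62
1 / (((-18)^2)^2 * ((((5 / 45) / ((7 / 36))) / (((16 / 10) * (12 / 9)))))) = 7 / 196830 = 0.00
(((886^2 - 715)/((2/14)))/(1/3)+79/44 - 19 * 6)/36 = 724670707/1584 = 457494.13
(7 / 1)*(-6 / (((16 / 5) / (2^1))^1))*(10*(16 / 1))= -4200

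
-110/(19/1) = -110/19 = -5.79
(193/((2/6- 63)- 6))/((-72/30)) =965/824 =1.17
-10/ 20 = -1/ 2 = -0.50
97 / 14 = 6.93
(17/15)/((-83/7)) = -0.10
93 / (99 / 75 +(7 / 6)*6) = 2325 / 208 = 11.18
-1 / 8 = -0.12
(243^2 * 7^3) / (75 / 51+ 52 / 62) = 10673756289 / 1217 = 8770547.48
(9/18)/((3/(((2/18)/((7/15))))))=5/126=0.04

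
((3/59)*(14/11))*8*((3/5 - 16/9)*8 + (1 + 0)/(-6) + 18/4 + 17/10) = -3416/1947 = -1.75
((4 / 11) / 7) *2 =8 / 77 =0.10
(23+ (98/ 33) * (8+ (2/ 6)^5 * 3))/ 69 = 11371/ 16767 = 0.68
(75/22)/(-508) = -75/11176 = -0.01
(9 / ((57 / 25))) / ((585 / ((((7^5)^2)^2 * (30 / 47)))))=3989613314880600050 / 11609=343665545256318.38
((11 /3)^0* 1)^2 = 1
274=274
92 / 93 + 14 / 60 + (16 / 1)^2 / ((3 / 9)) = 769.22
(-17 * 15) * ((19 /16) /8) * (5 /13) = -14.56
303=303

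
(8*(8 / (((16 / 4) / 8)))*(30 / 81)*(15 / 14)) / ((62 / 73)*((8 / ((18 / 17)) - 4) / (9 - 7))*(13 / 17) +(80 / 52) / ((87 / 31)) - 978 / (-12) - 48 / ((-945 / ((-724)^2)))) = 14971424000 / 7872185167929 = 0.00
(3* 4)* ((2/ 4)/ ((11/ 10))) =5.45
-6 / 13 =-0.46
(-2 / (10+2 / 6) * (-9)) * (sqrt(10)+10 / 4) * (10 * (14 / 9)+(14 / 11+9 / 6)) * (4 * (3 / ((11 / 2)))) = 653220 / 3751+261288 * sqrt(10) / 3751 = 394.42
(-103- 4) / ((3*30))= -107 / 90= -1.19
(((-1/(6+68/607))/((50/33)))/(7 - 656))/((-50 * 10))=-1821/5472250000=-0.00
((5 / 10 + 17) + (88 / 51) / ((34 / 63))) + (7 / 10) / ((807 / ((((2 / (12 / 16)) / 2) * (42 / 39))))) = 1882670783 / 90956970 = 20.70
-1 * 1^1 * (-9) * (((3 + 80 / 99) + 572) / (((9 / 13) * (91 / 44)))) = 228020 / 63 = 3619.37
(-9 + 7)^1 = -2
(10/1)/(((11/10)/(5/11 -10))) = -10500/121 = -86.78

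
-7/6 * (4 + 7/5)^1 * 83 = -5229/10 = -522.90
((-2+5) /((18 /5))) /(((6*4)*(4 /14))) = 35 /288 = 0.12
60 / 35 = 12 / 7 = 1.71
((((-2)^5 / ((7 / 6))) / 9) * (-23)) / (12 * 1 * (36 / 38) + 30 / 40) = 111872 / 19341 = 5.78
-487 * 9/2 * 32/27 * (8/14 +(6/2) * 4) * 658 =-64455424/3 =-21485141.33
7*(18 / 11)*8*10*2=20160 / 11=1832.73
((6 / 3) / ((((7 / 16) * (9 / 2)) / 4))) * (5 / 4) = 320 / 63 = 5.08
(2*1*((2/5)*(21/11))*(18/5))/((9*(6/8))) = 224/275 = 0.81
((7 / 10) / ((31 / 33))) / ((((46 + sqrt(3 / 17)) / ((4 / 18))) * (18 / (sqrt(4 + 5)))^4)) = 30107 / 10838179080 - 77 * sqrt(51) / 21676358160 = 0.00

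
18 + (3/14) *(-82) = 3/7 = 0.43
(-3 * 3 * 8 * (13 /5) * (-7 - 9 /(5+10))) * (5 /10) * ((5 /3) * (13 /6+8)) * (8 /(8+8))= 30134 /5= 6026.80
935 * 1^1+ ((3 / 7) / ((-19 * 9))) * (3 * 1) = 124354 / 133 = 934.99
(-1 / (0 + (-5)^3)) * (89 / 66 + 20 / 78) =459 / 35750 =0.01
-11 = -11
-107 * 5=-535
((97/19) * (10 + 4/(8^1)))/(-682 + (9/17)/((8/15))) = -19788/251389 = -0.08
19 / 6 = 3.17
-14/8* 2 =-7/2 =-3.50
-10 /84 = -5 /42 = -0.12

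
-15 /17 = -0.88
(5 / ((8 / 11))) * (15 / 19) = 825 / 152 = 5.43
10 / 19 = 0.53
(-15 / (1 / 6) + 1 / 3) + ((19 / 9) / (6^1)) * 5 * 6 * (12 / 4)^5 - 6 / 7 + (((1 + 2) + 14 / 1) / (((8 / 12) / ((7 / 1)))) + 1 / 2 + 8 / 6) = 55751 / 21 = 2654.81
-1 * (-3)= 3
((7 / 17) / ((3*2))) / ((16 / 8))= 7 / 204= 0.03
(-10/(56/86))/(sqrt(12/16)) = -17.73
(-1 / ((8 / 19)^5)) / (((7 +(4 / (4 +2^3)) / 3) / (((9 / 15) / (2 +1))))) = -22284891 / 10485760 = -2.13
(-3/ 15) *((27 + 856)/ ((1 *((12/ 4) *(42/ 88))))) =-38852/ 315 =-123.34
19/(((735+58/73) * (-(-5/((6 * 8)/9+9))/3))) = 0.22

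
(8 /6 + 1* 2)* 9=30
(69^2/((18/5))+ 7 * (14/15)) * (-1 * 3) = -3987.10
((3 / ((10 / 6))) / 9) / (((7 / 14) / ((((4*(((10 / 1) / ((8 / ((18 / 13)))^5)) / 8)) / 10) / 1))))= 59049 / 1901020160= 0.00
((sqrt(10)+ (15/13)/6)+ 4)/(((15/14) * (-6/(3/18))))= -763/7020- 7 * sqrt(10)/270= -0.19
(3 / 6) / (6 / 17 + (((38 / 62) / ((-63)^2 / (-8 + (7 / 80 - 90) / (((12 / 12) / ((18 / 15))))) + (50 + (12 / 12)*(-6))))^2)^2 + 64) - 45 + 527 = 1272143442205943661087563915973378 / 2639259203493040962560417378641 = 482.01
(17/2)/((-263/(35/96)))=-595/50496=-0.01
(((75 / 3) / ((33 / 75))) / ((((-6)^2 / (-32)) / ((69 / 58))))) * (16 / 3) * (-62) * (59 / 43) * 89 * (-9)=-299517040000 / 13717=-21835462.56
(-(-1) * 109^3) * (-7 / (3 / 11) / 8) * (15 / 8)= -498586165 / 64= -7790408.83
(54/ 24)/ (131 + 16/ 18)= 81/ 4748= 0.02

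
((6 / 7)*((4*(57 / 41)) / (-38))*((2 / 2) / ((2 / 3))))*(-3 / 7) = 162 / 2009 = 0.08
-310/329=-0.94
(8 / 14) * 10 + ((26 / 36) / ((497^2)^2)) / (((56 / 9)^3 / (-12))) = 30614106705599401 / 5357468673480448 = 5.71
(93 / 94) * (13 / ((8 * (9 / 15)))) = 2015 / 752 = 2.68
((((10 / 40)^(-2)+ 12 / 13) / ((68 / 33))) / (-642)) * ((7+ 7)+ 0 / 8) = -4235 / 23647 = -0.18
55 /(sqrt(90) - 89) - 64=-506079 /7831 - 165 * sqrt(10) /7831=-64.69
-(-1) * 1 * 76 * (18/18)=76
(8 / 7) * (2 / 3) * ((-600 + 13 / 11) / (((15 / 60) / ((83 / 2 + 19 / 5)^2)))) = -1029875568 / 275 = -3745002.07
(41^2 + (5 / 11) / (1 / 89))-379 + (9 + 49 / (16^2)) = 3806235 / 2816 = 1351.65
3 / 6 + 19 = 39 / 2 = 19.50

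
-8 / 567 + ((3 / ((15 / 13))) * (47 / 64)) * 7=2422499 / 181440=13.35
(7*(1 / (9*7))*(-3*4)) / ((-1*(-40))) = -1 / 30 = -0.03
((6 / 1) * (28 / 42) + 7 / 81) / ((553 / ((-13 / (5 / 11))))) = -47333 / 223965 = -0.21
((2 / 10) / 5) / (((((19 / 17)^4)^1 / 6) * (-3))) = -167042 / 3258025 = -0.05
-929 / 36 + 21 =-173 / 36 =-4.81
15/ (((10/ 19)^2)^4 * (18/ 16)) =16983563041/ 7500000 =2264.48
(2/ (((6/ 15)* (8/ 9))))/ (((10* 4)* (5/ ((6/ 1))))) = 27/ 160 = 0.17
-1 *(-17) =17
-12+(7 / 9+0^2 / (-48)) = -101 / 9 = -11.22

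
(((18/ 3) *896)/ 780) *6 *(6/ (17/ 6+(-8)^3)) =-96768/ 198575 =-0.49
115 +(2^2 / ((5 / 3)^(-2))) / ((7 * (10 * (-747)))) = 5412005 / 47061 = 115.00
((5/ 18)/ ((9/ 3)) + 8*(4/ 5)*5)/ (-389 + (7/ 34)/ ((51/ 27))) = -500837/ 6069033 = -0.08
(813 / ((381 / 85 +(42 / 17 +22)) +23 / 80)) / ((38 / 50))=27642000 / 755573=36.58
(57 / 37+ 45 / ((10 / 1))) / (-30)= -149 / 740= -0.20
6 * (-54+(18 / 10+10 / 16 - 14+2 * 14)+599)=67371 / 20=3368.55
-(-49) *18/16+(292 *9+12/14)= 150303/56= 2683.98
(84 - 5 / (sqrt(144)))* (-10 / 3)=-5015 / 18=-278.61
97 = 97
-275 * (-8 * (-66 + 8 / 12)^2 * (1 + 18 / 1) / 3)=1605788800 / 27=59473659.26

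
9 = 9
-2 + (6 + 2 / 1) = 6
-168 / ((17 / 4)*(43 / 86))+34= -766 / 17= -45.06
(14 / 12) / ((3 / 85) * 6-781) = -85 / 56886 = -0.00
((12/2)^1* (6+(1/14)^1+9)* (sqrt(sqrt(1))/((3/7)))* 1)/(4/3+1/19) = 12027/79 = 152.24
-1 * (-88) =88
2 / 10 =0.20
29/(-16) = -1.81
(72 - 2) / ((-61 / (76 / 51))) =-5320 / 3111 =-1.71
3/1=3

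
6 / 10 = 3 / 5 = 0.60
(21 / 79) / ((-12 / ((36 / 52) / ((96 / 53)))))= -1113 / 131456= -0.01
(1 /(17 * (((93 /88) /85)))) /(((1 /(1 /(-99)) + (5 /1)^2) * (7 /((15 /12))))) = -275 /24087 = -0.01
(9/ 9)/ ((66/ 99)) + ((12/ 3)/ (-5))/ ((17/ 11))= 167/ 170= 0.98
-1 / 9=-0.11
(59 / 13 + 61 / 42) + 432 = 437.99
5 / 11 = 0.45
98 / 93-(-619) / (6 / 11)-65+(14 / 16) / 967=1070.89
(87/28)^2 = 7569/784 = 9.65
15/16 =0.94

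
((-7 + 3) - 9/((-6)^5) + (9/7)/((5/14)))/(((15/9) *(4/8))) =-1723/3600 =-0.48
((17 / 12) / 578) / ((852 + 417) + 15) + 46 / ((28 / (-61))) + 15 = -312489641 / 3667104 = -85.21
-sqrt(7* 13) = -sqrt(91) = -9.54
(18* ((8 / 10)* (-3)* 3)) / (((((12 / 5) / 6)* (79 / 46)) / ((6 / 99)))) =-9936 / 869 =-11.43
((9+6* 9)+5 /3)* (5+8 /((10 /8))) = 3686 /5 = 737.20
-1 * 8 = -8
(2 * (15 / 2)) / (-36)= -5 / 12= -0.42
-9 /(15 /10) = -6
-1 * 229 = -229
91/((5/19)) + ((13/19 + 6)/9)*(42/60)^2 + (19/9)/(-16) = 2629843/7600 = 346.03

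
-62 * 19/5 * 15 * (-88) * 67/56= 2604558/7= 372079.71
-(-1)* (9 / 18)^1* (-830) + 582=167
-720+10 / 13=-719.23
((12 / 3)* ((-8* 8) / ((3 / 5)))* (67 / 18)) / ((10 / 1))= -4288 / 27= -158.81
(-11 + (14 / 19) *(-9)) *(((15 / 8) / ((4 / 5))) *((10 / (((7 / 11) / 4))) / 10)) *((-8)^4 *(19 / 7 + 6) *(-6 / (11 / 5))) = 23541120000 / 931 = 25285843.18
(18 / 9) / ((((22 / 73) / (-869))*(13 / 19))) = -109573 / 13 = -8428.69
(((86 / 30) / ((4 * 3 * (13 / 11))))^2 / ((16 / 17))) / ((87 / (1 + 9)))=3803393 / 762203520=0.00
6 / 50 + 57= 1428 / 25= 57.12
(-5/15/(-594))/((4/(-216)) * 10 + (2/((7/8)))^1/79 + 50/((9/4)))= 553/21744822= 0.00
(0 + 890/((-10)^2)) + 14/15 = 59/6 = 9.83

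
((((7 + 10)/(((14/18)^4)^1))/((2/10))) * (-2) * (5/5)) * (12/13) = -13384440/31213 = -428.81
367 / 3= 122.33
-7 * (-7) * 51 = 2499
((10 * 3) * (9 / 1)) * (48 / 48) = 270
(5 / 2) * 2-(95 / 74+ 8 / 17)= 3.25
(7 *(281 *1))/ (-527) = -1967/ 527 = -3.73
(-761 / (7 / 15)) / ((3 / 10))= -38050 / 7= -5435.71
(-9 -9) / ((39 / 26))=-12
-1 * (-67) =67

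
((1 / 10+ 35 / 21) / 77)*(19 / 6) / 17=1007 / 235620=0.00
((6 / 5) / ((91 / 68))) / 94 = 204 / 21385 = 0.01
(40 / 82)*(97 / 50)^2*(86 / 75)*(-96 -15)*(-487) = 14580506306 / 128125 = 113799.07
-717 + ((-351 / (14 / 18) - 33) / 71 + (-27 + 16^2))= -245926 / 497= -494.82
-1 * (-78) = 78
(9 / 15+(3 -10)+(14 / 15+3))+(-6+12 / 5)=-91 / 15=-6.07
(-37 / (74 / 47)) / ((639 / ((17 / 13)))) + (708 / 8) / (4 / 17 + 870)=1013489 / 18906732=0.05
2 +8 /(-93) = 178 /93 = 1.91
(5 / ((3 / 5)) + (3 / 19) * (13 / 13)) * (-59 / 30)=-16.70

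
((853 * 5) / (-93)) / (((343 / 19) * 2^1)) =-81035 / 63798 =-1.27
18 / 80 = 9 / 40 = 0.22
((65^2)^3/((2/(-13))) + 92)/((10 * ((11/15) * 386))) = -2941336733823/16984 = -173182803.45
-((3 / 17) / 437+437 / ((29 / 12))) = -180.83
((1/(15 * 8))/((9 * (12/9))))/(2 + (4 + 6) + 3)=1/21600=0.00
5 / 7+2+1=26 / 7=3.71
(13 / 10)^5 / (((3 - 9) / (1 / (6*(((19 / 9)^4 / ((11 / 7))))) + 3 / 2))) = -170844161969 / 182449400000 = -0.94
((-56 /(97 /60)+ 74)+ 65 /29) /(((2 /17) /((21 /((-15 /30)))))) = -41778639 /2813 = -14851.99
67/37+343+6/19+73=293943/703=418.13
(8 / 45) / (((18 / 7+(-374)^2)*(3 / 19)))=532 / 66092625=0.00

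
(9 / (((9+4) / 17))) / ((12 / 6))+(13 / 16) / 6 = 7513 / 1248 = 6.02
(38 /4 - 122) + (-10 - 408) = -1061 /2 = -530.50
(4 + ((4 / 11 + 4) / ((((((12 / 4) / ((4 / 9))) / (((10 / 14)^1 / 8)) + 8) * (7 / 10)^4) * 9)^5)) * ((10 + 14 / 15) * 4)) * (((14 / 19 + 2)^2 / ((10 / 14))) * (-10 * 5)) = -2235445786372951829684280888361446693760 / 1065875856773729515157472264236161053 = -2097.29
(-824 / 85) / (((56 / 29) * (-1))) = 2987 / 595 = 5.02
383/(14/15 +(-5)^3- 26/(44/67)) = -126390/54007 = -2.34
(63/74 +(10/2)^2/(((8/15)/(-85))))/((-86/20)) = 5895615/6364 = 926.40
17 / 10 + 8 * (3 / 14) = 3.41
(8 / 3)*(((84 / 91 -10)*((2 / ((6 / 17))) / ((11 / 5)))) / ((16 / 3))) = -5015 / 429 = -11.69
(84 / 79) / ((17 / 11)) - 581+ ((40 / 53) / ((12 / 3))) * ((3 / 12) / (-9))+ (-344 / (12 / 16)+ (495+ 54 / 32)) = -5558416583 / 10249776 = -542.30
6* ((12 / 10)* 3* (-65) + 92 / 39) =-18068 / 13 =-1389.85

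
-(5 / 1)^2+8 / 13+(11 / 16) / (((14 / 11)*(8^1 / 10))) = -276167 / 11648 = -23.71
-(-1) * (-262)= -262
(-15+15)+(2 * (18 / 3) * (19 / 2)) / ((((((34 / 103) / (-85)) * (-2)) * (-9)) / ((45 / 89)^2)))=-6604875 / 15842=-416.92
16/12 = 4/3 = 1.33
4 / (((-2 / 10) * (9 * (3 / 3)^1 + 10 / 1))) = -20 / 19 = -1.05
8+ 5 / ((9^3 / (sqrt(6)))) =5 * sqrt(6) / 729+ 8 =8.02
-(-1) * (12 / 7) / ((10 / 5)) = 6 / 7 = 0.86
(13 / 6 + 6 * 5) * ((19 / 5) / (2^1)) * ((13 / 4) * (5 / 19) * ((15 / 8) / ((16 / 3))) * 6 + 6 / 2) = 1503277 / 5120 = 293.61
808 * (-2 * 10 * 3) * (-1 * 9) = 436320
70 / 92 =35 / 46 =0.76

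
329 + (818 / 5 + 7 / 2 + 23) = 5191 / 10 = 519.10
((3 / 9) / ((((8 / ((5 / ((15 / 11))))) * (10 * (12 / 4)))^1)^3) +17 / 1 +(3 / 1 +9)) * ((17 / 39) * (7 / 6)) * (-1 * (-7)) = 27049656916723 / 262020096000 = 103.24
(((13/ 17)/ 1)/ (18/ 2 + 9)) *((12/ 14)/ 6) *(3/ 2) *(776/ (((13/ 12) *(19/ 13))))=4.46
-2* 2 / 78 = -2 / 39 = -0.05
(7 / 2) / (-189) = -1 / 54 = -0.02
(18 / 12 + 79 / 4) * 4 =85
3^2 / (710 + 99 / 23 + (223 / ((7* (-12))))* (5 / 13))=226044 / 17914823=0.01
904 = 904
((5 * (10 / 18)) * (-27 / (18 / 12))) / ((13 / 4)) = -200 / 13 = -15.38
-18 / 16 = -9 / 8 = -1.12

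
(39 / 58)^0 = 1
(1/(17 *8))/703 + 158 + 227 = 36809081/95608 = 385.00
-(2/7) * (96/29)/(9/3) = -64/203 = -0.32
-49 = -49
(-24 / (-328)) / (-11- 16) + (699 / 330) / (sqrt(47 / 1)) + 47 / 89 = 233 * sqrt(47) / 5170 + 17254 / 32841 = 0.83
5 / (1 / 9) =45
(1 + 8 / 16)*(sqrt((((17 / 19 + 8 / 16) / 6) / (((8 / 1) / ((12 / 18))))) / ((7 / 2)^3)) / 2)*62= 31*sqrt(14098) / 3724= 0.99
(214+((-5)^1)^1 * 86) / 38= -108 / 19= -5.68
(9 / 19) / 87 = 0.01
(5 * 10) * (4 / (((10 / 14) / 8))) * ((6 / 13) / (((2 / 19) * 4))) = 31920 / 13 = 2455.38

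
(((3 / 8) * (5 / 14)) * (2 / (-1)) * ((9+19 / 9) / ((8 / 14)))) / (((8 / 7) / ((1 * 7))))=-6125 / 192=-31.90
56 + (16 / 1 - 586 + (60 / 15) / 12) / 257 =41467 / 771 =53.78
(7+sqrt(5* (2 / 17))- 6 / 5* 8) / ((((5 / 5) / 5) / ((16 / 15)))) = -208 / 15+16* sqrt(170) / 51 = -9.78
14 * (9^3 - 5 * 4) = 9926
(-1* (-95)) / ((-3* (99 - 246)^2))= -95 / 64827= -0.00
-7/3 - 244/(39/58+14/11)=-475703/3723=-127.77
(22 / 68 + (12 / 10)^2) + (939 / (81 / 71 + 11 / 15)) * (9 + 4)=5526689377 / 848300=6515.02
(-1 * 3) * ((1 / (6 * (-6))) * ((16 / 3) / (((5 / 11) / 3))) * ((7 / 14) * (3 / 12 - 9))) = -77 / 6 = -12.83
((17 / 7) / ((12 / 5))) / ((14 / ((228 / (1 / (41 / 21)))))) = 66215 / 2058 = 32.17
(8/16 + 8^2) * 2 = 129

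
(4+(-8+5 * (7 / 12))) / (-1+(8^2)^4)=-0.00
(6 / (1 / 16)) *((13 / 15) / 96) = 13 / 15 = 0.87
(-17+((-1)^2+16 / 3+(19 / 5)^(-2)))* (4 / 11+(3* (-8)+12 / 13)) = 37277296 / 154869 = 240.70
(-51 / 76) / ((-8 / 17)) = 867 / 608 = 1.43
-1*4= -4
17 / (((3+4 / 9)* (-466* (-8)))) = 153 / 115568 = 0.00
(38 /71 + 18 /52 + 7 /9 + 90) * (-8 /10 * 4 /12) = -609130 /24921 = -24.44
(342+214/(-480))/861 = 81973/206640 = 0.40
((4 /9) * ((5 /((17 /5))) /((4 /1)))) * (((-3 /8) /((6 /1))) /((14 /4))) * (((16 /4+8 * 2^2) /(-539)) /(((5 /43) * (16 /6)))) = 645 /1026256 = 0.00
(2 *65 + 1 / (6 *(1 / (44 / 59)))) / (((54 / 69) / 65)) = 17216420 / 1593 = 10807.55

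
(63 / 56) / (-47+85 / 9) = -81 / 2704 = -0.03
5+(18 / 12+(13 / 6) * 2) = 65 / 6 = 10.83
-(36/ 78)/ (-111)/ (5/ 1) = 2/ 2405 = 0.00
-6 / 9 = -2 / 3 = -0.67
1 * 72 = 72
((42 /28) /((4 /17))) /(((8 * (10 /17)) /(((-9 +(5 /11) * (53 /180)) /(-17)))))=59687 /84480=0.71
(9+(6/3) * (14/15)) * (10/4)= 163/6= 27.17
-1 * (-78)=78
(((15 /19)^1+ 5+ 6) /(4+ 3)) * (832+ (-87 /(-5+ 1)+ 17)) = 1466.53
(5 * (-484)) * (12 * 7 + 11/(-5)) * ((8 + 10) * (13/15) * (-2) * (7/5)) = 216167952/25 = 8646718.08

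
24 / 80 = 3 / 10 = 0.30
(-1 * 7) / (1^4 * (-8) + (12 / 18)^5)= 0.89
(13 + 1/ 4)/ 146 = 53/ 584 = 0.09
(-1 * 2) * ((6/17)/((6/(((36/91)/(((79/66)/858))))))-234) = 4086036/9401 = 434.64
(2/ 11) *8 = 16/ 11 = 1.45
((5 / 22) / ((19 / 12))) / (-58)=-15 / 6061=-0.00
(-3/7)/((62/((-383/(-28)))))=-1149/12152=-0.09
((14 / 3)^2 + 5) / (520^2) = 241 / 2433600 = 0.00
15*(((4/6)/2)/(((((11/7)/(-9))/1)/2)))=-57.27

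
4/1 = 4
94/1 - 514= -420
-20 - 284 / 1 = -304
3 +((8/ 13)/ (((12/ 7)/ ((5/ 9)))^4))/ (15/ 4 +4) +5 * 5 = 28.00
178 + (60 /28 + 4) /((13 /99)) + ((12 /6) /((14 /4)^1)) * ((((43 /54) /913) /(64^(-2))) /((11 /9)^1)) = 620868023 /2741739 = 226.45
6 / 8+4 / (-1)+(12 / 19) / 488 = -15061 / 4636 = -3.25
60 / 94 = 30 / 47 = 0.64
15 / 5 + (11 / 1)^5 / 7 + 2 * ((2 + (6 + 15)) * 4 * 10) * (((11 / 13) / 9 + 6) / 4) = 21141284 / 819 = 25813.53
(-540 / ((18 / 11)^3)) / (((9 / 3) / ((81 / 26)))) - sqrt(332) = -6655 / 52 - 2 *sqrt(83) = -146.20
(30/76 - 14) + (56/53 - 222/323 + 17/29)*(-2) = -15406137/992902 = -15.52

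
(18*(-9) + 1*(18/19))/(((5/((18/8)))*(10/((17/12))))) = -10.27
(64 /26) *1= 32 /13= 2.46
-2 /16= -1 /8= -0.12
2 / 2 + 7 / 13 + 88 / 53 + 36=27008 / 689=39.20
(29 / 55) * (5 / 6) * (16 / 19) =232 / 627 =0.37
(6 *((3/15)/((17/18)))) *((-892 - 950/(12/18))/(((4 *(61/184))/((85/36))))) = -319746/61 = -5241.74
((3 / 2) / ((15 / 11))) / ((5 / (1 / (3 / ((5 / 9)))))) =11 / 270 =0.04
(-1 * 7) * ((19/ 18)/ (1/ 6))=-133/ 3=-44.33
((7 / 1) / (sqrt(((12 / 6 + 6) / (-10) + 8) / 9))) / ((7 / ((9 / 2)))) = 9 * sqrt(5) / 4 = 5.03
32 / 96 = 1 / 3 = 0.33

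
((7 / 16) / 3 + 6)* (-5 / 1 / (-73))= 1475 / 3504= 0.42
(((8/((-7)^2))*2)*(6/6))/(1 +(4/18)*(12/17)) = 816/2891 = 0.28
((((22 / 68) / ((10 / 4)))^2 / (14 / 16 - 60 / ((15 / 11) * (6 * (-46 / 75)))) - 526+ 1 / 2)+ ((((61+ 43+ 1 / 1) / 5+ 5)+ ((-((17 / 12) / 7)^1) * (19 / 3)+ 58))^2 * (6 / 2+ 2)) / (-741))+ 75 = -132891793336033943 / 267566583538800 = -496.67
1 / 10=0.10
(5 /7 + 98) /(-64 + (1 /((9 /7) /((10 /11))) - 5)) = -68409 /47327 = -1.45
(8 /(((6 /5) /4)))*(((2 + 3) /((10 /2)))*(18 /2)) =240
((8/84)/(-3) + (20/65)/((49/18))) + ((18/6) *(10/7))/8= 14149/22932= 0.62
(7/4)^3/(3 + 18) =49/192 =0.26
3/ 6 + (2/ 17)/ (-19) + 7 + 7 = 9363/ 646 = 14.49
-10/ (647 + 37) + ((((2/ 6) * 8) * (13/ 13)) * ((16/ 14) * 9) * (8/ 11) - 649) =-16565839/ 26334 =-629.07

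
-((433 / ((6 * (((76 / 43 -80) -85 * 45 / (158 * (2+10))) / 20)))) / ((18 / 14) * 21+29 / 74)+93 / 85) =-493198267109 / 1127260540605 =-0.44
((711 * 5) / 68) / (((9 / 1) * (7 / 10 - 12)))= -1975 / 3842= -0.51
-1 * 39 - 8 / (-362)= -7055 / 181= -38.98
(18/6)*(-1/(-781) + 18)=42177/781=54.00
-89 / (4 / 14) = -311.50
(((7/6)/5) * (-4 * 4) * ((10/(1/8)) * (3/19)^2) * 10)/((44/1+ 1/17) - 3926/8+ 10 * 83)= -365568/1881893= -0.19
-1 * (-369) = 369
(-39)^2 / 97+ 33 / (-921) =465880 / 29779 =15.64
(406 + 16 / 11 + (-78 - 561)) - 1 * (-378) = 146.45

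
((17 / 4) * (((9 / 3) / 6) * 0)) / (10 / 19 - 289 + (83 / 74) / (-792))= 0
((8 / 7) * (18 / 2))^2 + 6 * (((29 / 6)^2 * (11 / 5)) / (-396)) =5557511 / 52920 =105.02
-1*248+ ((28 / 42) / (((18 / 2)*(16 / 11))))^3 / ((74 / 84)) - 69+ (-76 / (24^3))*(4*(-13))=-19682440531 / 62145792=-316.71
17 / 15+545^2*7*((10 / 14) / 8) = 22277011 / 120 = 185641.76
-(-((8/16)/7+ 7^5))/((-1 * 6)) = -78433/28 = -2801.18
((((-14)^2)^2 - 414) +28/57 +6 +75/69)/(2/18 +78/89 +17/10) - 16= 14127.02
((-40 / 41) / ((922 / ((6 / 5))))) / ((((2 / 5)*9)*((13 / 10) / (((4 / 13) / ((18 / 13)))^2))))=-800 / 59708259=-0.00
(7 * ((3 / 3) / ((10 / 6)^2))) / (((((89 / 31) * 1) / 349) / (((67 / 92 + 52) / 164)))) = 3306427047 / 33570800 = 98.49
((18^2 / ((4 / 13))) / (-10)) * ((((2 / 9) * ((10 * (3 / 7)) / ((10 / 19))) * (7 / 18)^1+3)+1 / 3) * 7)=-29757 / 10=-2975.70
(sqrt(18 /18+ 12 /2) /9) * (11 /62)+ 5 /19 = 11 * sqrt(7) /558+ 5 /19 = 0.32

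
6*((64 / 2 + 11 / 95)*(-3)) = -54918 / 95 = -578.08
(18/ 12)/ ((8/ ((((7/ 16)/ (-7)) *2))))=-3/ 128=-0.02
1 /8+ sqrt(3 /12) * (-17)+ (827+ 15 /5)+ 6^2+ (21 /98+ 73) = 52127 /56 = 930.84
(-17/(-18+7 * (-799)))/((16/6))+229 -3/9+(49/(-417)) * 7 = 4264875035/18718296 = 227.85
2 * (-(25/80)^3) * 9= -1125/2048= -0.55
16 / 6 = 8 / 3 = 2.67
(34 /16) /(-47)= -17 /376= -0.05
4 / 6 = 2 / 3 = 0.67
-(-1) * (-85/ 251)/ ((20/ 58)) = -493/ 502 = -0.98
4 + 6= 10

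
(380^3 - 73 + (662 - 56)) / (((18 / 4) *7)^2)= 55301.12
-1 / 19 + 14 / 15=251 / 285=0.88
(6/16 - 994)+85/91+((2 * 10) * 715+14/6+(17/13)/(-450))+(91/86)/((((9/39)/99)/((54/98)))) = 13643841301/1006200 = 13559.77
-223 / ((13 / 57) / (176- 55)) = -118310.08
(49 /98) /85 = 0.01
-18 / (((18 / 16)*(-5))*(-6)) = -8 / 15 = -0.53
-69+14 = -55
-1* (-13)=13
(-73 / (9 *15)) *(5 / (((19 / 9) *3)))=-73 / 171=-0.43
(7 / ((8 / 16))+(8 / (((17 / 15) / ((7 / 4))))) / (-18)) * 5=3395 / 51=66.57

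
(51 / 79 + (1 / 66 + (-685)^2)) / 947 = 2446542595 / 4937658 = 495.49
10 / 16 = 5 / 8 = 0.62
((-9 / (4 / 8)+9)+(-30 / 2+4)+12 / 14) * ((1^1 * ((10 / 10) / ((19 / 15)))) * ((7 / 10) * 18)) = -3618 / 19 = -190.42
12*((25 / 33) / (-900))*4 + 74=7322 / 99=73.96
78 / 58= 39 / 29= 1.34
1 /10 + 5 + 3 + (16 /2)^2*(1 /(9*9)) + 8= 13681 /810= 16.89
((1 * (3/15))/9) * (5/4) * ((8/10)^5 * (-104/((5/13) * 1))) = -346112/140625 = -2.46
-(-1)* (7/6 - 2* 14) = -161/6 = -26.83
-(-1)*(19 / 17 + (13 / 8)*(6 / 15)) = 601 / 340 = 1.77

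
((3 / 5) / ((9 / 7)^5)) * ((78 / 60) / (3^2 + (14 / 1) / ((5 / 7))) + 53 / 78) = 5226977 / 42220035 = 0.12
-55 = -55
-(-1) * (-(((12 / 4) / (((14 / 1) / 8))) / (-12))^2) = -1 / 49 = -0.02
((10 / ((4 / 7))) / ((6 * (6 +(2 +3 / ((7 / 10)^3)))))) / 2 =12005 / 137856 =0.09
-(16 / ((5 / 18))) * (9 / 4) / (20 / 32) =-5184 / 25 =-207.36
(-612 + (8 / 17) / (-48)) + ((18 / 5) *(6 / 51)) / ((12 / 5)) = -3671 / 6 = -611.83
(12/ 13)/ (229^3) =12/ 156116857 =0.00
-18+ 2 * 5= -8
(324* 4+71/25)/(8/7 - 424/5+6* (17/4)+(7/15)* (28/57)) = -77735574/3466985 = -22.42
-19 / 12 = -1.58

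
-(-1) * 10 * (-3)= -30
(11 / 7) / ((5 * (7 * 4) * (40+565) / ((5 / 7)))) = 1 / 75460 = 0.00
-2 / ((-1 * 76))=1 / 38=0.03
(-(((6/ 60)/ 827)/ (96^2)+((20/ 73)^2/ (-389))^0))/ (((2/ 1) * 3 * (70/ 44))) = -838379531/ 8002713600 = -0.10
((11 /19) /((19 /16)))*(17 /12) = 748 /1083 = 0.69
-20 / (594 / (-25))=250 / 297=0.84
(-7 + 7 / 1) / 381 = 0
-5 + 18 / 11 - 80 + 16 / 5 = -4409 / 55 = -80.16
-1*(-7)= 7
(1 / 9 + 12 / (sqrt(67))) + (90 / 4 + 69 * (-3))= -3319 / 18 + 12 * sqrt(67) / 67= -182.92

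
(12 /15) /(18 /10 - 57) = -1 /69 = -0.01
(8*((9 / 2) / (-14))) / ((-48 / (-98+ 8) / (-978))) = 66015 / 14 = 4715.36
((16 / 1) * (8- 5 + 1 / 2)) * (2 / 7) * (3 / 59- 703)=-663584 / 59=-11247.19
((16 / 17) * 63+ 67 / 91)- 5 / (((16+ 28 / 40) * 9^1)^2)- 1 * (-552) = 2138853796799 / 3494686923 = 612.03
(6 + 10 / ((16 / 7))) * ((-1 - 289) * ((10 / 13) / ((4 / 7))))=-421225 / 104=-4050.24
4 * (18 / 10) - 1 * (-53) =301 / 5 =60.20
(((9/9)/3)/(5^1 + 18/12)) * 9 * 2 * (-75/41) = -900/533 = -1.69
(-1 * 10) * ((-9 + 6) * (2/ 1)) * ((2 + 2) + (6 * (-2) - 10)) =-1080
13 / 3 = 4.33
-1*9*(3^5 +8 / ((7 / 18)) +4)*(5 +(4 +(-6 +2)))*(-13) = 1095705 / 7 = 156529.29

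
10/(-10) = -1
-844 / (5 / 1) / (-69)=844 / 345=2.45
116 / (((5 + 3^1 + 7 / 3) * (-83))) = -348 / 2573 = -0.14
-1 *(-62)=62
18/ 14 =9/ 7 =1.29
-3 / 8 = -0.38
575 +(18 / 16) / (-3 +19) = 73609 / 128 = 575.07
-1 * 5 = -5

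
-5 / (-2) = 5 / 2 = 2.50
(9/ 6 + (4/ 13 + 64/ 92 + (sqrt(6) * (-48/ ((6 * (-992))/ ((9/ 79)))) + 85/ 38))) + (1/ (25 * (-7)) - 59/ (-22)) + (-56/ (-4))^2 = 9 * sqrt(6)/ 9796 + 4449090593/ 21871850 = 203.42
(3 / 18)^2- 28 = -1007 / 36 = -27.97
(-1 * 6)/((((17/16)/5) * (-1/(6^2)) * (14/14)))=17280/17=1016.47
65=65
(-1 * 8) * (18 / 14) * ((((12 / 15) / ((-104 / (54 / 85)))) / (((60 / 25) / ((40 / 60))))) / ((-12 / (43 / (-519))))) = 129 / 1338155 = 0.00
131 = 131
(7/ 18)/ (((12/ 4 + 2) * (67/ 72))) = 28/ 335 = 0.08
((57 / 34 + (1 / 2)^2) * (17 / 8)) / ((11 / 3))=393 / 352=1.12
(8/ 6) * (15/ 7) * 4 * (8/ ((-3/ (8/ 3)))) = -5120/ 63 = -81.27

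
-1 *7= -7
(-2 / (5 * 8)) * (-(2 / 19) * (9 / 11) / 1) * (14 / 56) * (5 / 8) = 9 / 13376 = 0.00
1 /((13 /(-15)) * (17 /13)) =-15 /17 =-0.88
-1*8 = -8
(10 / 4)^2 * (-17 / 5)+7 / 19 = -1587 / 76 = -20.88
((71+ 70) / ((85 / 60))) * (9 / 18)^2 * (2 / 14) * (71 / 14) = 30033 / 1666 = 18.03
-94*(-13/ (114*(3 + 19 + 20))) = 611/ 2394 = 0.26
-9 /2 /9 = -1 /2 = -0.50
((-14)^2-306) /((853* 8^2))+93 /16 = 158603 /27296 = 5.81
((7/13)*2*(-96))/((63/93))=-1984/13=-152.62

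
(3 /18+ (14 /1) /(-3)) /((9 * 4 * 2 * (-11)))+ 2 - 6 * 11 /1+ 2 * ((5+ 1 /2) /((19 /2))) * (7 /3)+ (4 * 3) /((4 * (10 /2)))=-3044339 /50160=-60.69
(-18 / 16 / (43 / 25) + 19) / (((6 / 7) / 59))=2606443 / 2064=1262.81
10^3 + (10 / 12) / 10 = 12001 / 12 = 1000.08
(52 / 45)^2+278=565654 / 2025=279.34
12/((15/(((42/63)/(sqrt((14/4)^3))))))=16*sqrt(14)/735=0.08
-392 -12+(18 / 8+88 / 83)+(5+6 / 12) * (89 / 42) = -678088 / 1743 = -389.03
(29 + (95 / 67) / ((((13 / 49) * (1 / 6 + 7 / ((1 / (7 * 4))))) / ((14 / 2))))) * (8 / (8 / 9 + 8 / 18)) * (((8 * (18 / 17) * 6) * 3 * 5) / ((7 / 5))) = 11634977246400 / 121994873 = 95372.67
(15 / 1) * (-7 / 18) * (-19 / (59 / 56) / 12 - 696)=2160515 / 531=4068.77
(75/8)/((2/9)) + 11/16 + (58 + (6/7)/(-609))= 1146731/11368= 100.87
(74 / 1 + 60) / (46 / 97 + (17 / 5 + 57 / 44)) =2859560 / 110321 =25.92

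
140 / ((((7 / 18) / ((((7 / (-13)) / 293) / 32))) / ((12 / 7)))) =-135 / 3809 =-0.04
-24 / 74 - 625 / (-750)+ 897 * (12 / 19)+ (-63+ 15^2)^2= 113088947 / 4218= 26811.04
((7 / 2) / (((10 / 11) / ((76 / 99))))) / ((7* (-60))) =-19 / 2700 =-0.01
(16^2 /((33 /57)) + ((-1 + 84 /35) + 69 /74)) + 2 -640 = -787487 /4070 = -193.49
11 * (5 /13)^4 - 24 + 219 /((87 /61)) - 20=90937672 /828269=109.79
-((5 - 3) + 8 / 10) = -14 / 5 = -2.80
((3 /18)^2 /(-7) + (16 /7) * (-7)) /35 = -4033 /8820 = -0.46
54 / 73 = 0.74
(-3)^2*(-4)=-36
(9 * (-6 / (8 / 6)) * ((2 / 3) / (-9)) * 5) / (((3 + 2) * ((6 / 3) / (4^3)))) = 96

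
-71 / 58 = -1.22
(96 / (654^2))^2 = 64 / 1270423449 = 0.00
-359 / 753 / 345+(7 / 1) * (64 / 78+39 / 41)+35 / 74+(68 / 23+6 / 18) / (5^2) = 13.01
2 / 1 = 2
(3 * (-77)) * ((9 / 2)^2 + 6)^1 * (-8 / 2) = 24255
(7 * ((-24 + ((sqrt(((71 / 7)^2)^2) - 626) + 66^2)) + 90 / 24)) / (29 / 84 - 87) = -307.99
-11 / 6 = -1.83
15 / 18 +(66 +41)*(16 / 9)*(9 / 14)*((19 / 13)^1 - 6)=-302569 / 546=-554.16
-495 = -495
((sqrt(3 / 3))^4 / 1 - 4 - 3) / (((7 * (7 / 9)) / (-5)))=270 / 49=5.51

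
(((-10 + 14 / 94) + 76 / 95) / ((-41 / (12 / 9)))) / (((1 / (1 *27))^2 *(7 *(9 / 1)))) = 3.41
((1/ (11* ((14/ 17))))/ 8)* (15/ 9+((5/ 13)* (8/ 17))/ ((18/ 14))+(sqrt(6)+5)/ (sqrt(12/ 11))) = 3595/ 144144+17* sqrt(33)* (sqrt(6)+5)/ 7392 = 0.12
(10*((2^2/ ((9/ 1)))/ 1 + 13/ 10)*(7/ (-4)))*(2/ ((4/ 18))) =-1099/ 4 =-274.75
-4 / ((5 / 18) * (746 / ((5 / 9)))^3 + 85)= -100 / 16814020033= -0.00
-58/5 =-11.60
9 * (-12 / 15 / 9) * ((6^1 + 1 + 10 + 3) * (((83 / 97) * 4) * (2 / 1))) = -10624 / 97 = -109.53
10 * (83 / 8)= 415 / 4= 103.75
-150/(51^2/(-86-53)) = 6950/867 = 8.02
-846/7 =-120.86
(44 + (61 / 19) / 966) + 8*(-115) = -16078043 / 18354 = -876.00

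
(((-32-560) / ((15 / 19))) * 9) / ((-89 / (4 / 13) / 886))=119588736 / 5785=20672.21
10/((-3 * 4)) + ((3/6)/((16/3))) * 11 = 19/96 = 0.20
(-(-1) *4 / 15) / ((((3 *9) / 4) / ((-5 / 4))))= -0.05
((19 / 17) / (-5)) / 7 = -19 / 595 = -0.03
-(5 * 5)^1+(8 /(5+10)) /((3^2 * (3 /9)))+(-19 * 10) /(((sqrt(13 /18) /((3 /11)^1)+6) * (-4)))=-2679653 /191655 - 9405 * sqrt(26) /8518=-19.61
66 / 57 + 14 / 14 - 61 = -1118 / 19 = -58.84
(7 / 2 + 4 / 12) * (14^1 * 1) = 161 / 3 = 53.67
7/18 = 0.39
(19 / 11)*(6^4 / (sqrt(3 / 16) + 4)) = 1575936 / 2783 -98496*sqrt(3) / 2783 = 504.97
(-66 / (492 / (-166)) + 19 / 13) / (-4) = -3162 / 533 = -5.93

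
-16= -16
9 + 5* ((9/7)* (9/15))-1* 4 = 62/7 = 8.86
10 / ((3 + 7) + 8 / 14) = 35 / 37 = 0.95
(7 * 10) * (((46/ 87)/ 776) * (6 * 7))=5635/ 2813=2.00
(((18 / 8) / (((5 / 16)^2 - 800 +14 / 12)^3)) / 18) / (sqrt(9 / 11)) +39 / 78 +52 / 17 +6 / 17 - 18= -479 / 34 - 18874368 * sqrt(11) / 230830350233352589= -14.09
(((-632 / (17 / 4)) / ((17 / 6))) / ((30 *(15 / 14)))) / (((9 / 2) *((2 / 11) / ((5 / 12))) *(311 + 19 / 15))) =-24332 / 9137313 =-0.00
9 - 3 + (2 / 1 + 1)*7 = 27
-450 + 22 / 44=-449.50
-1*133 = -133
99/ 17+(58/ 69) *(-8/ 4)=4859/ 1173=4.14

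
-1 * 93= -93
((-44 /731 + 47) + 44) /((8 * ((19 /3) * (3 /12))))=199431 /27778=7.18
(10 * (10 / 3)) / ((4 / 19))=475 / 3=158.33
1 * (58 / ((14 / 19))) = 78.71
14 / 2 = 7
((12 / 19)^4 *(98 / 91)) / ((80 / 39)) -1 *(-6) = 3964062 / 651605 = 6.08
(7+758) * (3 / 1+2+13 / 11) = 52020 / 11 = 4729.09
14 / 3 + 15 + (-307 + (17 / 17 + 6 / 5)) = -4277 / 15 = -285.13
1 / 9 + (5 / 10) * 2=10 / 9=1.11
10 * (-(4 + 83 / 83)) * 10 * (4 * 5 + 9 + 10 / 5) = -15500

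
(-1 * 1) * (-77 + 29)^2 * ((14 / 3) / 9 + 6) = -45056 / 3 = -15018.67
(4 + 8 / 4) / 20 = 3 / 10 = 0.30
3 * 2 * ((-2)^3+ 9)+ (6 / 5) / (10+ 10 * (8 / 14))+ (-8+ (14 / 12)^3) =-19939 / 59400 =-0.34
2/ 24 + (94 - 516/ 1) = -5063/ 12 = -421.92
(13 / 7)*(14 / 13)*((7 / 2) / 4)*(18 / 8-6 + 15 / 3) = 35 / 16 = 2.19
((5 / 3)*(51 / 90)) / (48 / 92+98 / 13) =5083 / 43380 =0.12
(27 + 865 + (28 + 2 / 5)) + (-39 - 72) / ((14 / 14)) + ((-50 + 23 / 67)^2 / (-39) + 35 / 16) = 3493773499 / 4668560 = 748.36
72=72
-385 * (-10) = 3850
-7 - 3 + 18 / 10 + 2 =-6.20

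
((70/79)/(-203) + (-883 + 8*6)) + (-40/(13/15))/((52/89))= -353881005/387179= -914.00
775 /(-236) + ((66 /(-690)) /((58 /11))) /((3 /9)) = -2627459 /787060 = -3.34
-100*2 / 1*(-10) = 2000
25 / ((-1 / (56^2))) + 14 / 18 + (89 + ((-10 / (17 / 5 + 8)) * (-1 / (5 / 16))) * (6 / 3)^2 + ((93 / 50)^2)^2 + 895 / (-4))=-83908391123129 / 1068750000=-78510.78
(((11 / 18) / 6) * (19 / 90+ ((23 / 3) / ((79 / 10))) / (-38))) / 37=275759 / 539819640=0.00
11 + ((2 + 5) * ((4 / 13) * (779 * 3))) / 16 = 16931 / 52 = 325.60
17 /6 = 2.83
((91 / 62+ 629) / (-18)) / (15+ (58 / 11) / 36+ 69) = -429979 / 1032982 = -0.42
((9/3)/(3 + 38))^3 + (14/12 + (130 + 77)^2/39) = 5912665775/5375838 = 1099.86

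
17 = 17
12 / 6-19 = -17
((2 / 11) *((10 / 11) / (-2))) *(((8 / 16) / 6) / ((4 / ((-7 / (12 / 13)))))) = 455 / 34848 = 0.01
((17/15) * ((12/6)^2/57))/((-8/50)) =-85/171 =-0.50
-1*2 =-2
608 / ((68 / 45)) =6840 / 17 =402.35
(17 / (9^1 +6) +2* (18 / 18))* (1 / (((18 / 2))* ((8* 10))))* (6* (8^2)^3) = 6844.87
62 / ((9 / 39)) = 806 / 3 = 268.67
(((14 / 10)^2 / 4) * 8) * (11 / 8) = 539 / 100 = 5.39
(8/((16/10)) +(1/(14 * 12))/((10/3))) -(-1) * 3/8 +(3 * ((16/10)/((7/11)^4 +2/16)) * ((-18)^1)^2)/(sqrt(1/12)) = 3011/560 +202397184 * sqrt(3)/18805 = 18647.34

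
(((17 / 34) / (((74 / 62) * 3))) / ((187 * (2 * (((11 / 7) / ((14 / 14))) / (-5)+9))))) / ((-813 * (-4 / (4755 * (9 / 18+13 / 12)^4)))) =11795593775 / 29860620337152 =0.00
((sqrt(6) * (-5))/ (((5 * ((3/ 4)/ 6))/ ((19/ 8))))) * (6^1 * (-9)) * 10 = 10260 * sqrt(6) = 25131.76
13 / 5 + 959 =4808 / 5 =961.60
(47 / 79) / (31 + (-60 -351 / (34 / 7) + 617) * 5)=1598 / 6593261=0.00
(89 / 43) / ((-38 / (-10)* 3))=445 / 2451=0.18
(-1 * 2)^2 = 4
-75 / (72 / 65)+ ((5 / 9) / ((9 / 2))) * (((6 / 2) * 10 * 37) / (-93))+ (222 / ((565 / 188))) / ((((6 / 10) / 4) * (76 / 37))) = 7356437897 / 43128936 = 170.57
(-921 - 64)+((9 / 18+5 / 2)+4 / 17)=-16690 / 17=-981.76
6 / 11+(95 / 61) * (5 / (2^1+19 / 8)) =10922 / 4697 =2.33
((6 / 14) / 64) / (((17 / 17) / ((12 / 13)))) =9 / 1456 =0.01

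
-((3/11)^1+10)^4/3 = -163047361/43923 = -3712.12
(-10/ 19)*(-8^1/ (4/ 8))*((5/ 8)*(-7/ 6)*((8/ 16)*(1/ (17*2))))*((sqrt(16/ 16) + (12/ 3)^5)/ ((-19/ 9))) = 538125/ 12274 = 43.84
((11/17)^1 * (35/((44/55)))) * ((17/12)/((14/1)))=275/96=2.86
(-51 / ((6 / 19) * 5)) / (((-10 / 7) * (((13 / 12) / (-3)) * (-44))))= 20349 / 14300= 1.42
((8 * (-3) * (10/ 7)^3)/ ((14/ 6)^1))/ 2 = -36000/ 2401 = -14.99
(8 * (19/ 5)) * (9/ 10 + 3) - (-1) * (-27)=2289/ 25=91.56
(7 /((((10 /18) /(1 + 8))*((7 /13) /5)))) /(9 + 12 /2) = 351 /5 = 70.20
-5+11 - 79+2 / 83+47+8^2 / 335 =-716948 / 27805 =-25.78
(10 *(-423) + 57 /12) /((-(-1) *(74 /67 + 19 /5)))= -861.51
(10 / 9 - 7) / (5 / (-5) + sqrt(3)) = -53 *sqrt(3) / 18 - 53 / 18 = -8.04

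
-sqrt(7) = -2.65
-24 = -24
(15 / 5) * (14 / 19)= 42 / 19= 2.21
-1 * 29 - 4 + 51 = 18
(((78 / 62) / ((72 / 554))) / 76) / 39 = 277 / 84816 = 0.00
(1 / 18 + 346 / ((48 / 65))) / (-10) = -33739 / 720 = -46.86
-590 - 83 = -673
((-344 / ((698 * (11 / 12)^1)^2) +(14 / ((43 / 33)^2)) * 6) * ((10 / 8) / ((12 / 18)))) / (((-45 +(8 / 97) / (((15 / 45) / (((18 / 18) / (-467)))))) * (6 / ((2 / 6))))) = -8481880160826475 / 74065867483375988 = -0.11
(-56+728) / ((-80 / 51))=-428.40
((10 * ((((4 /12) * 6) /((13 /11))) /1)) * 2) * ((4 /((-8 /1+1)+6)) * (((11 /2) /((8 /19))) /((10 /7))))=-16093 /13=-1237.92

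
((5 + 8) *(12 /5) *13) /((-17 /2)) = -4056 /85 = -47.72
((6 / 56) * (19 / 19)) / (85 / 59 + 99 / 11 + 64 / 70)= 0.01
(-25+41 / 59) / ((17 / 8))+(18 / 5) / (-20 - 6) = -754707 / 65195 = -11.58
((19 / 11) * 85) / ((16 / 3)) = 4845 / 176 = 27.53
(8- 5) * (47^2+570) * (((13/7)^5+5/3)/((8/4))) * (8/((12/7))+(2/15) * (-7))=1902287432/5145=369735.17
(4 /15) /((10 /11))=0.29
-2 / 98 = -1 / 49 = -0.02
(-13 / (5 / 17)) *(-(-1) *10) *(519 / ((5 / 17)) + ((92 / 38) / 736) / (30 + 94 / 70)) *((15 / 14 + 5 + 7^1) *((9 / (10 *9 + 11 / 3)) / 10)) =-3212947608280839 / 32798544800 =-97960.07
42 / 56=3 / 4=0.75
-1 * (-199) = 199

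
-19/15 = -1.27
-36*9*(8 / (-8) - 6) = 2268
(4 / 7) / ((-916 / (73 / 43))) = -73 / 68929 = -0.00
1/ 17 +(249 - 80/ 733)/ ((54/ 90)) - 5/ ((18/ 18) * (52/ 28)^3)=34009916923/ 82130451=414.10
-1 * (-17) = 17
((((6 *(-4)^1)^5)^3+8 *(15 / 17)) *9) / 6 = -12873860715379175718732 / 17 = -757285924434069159925.41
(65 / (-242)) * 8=-260 / 121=-2.15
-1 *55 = -55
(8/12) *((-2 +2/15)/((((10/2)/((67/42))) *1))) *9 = -268/75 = -3.57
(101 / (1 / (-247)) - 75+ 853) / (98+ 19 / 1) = -206.57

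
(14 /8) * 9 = 63 /4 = 15.75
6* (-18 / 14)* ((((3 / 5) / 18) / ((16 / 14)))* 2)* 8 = -18 / 5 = -3.60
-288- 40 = -328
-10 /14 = -5 /7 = -0.71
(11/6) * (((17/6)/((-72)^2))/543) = 187/101336832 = 0.00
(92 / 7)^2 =8464 / 49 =172.73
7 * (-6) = -42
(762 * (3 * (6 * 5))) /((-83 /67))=-4594860 /83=-55359.76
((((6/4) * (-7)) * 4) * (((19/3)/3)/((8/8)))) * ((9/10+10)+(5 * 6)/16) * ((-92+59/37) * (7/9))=106090243/1332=79647.33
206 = 206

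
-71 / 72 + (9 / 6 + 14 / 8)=163 / 72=2.26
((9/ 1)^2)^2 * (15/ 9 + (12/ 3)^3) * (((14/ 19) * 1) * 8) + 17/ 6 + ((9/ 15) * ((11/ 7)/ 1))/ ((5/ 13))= 50666771831/ 19950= 2539687.81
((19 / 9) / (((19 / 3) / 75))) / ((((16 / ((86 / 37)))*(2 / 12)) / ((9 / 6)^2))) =29025 / 592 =49.03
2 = 2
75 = 75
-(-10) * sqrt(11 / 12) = 5 * sqrt(33) / 3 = 9.57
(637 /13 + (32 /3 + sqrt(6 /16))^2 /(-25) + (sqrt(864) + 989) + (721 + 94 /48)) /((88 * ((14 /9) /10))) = 663 * sqrt(6) /770 + 1580753 /12320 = 130.42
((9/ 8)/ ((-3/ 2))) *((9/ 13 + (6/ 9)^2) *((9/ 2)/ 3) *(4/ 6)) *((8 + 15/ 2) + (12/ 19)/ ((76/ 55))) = -80647/ 5928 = -13.60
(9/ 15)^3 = 27/ 125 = 0.22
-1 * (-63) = 63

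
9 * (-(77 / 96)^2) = -5929 / 1024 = -5.79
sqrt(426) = 20.64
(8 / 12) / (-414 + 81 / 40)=-80 / 49437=-0.00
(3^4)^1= 81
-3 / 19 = -0.16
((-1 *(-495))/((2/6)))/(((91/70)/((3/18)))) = 2475/13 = 190.38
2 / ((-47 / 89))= -178 / 47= -3.79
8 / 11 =0.73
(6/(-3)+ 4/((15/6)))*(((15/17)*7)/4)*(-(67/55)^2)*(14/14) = 94269/102850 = 0.92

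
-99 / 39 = -33 / 13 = -2.54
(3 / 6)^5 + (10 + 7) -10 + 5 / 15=707 / 96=7.36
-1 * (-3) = 3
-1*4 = -4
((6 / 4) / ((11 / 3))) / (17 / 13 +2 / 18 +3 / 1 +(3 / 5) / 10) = 26325 / 288211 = 0.09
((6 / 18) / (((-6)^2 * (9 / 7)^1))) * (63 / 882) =0.00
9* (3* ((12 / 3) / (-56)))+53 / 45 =-473 / 630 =-0.75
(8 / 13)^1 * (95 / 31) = 760 / 403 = 1.89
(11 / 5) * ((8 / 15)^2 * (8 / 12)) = 1408 / 3375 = 0.42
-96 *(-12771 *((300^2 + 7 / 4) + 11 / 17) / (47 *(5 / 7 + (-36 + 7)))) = -66318086268 / 799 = -83001359.53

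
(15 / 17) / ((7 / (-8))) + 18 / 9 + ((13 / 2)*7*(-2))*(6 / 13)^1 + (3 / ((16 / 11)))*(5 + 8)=-27029 / 1904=-14.20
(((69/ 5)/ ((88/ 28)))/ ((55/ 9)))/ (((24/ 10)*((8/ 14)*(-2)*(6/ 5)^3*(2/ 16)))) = -28175/ 23232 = -1.21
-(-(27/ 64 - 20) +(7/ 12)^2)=-19.92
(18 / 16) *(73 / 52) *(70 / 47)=22995 / 9776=2.35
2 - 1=1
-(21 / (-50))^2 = -441 / 2500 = -0.18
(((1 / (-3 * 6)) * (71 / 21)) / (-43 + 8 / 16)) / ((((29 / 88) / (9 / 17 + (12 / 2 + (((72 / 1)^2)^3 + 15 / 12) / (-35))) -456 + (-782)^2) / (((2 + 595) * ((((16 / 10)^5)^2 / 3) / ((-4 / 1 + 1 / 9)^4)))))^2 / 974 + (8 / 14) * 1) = 218651596350232491957932704308554330366580854173273332218068992 / 2072523946195776960985133495735846795833354592544983338205375184423235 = 0.00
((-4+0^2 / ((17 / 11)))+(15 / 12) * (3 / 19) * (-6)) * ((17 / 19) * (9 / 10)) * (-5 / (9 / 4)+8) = -43537 / 1805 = -24.12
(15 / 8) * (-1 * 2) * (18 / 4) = -135 / 8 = -16.88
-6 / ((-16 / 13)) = 39 / 8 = 4.88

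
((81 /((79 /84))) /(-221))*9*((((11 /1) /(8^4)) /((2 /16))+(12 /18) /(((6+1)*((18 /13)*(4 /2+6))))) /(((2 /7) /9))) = -14854833 /4469504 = -3.32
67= 67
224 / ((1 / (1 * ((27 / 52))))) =1512 / 13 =116.31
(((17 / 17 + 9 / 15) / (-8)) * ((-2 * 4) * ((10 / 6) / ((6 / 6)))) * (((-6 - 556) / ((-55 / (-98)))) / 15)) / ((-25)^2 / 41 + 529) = -9032464 / 27613575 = -0.33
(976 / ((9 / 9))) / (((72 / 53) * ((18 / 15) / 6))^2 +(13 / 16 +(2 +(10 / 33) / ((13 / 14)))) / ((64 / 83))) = 30109172121600 / 127856113339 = 235.49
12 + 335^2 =112237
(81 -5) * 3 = 228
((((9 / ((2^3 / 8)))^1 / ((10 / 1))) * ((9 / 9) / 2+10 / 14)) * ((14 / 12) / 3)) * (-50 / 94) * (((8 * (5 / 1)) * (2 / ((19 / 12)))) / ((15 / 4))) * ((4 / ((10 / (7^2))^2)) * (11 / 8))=-1795948 / 4465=-402.23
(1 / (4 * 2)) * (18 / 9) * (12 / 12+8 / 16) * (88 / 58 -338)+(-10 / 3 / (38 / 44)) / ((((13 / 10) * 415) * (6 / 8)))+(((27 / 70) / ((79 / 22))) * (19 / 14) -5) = -54286082510969 / 414255916620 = -131.04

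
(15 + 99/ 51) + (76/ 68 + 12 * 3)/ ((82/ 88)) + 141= 137849/ 697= 197.77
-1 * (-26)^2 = -676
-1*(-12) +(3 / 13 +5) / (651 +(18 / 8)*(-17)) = 382628 / 31863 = 12.01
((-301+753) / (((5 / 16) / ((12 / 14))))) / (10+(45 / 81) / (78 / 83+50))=123.84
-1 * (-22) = 22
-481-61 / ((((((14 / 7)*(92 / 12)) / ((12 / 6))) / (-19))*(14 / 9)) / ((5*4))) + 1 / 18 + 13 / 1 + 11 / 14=1476.51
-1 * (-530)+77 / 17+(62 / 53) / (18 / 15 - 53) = 124731979 / 233359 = 534.51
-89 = -89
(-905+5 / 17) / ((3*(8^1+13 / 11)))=-169180 / 5151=-32.84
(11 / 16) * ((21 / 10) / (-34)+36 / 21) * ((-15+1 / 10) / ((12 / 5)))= -2148729 / 304640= -7.05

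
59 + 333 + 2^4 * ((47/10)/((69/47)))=152912/345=443.22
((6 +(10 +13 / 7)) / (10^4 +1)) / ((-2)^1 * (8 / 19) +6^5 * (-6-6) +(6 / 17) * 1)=-40375 / 2110006359538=-0.00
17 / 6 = 2.83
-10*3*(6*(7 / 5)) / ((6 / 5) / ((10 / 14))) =-150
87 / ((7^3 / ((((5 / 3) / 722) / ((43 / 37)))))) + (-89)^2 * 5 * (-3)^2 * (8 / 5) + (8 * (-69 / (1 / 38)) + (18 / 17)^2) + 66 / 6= 1690617109416731 / 3077496842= 549348.12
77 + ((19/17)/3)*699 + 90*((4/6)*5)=10836/17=637.41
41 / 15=2.73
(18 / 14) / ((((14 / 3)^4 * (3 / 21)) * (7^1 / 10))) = 3645 / 134456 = 0.03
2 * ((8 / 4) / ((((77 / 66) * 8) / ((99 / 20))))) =297 / 140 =2.12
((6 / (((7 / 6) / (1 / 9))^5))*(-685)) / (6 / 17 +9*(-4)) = 372640 / 412494201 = 0.00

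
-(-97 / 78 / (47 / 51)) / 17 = 97 / 1222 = 0.08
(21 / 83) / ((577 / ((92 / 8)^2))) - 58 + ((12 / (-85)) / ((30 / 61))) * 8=-4904297739 / 81414700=-60.24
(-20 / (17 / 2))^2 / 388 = 400 / 28033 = 0.01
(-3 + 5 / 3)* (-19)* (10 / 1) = 760 / 3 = 253.33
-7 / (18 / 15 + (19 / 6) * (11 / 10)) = -420 / 281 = -1.49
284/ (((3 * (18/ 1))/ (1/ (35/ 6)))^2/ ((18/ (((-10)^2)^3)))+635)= 284/ 5512500635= 0.00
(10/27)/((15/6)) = 0.15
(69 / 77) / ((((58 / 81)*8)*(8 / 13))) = 72657 / 285824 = 0.25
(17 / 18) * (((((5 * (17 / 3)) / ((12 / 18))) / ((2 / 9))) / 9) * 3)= 60.21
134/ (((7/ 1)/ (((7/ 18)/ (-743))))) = -67/ 6687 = -0.01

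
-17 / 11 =-1.55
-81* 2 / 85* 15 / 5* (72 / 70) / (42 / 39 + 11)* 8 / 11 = -1819584 / 5137825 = -0.35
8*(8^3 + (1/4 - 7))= 4042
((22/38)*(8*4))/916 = 88/4351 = 0.02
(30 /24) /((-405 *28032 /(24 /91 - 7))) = 613 /826495488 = 0.00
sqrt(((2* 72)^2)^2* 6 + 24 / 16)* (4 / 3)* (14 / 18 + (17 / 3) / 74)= 569* sqrt(10319560710) / 999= 57859.86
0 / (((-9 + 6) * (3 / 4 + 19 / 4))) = 0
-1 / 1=-1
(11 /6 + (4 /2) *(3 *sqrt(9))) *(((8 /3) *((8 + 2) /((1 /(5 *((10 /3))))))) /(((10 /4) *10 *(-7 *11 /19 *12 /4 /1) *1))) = -25840 /891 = -29.00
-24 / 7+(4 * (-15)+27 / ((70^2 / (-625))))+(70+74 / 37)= 1005 / 196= 5.13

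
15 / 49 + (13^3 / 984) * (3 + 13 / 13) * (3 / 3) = 9.24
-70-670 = -740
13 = 13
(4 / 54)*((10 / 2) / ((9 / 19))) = 190 / 243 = 0.78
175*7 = 1225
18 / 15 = 6 / 5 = 1.20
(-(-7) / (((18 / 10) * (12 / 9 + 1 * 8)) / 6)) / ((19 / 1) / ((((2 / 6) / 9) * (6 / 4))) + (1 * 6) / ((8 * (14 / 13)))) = 140 / 19191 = 0.01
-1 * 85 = -85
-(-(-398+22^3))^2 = -105062500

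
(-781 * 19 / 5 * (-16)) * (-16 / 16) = -237424 / 5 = -47484.80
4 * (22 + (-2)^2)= 104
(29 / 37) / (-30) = -29 / 1110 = -0.03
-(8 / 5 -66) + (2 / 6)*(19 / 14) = 13619 / 210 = 64.85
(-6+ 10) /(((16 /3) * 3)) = 1 /4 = 0.25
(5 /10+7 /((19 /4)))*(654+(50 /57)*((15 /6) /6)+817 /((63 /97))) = 114450325 /30324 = 3774.25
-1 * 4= -4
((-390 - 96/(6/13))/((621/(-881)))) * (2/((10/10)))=45812/27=1696.74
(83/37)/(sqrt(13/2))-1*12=-12 + 83*sqrt(26)/481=-11.12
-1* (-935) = 935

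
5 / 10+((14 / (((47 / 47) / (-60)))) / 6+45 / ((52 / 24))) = -3087 / 26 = -118.73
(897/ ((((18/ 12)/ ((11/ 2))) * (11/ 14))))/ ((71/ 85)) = 355810/ 71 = 5011.41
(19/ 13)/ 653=19/ 8489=0.00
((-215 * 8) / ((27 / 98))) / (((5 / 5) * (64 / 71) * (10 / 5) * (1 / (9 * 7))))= -5235895 / 24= -218162.29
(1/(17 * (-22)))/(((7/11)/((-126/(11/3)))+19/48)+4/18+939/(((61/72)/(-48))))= 13176/262155989843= 0.00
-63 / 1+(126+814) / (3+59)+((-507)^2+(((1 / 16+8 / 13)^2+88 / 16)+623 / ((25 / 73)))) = 8678341665311 / 33529600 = 258826.28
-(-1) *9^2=81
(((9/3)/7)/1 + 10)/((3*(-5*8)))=-73/840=-0.09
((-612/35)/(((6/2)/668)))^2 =18570057984/1225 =15159231.01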